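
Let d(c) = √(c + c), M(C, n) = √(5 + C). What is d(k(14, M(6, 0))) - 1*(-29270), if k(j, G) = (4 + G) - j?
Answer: 29270 + √(-20 + 2*√11) ≈ 29270.0 + 3.6561*I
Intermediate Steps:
k(j, G) = 4 + G - j
d(c) = √2*√c (d(c) = √(2*c) = √2*√c)
d(k(14, M(6, 0))) - 1*(-29270) = √2*√(4 + √(5 + 6) - 1*14) - 1*(-29270) = √2*√(4 + √11 - 14) + 29270 = √2*√(-10 + √11) + 29270 = 29270 + √2*√(-10 + √11)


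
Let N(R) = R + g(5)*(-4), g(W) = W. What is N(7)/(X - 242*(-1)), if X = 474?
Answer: -13/716 ≈ -0.018156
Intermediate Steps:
N(R) = -20 + R (N(R) = R + 5*(-4) = R - 20 = -20 + R)
N(7)/(X - 242*(-1)) = (-20 + 7)/(474 - 242*(-1)) = -13/(474 + 242) = -13/716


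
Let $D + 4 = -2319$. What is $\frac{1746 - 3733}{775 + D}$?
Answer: $\frac{1987}{1548} \approx 1.2836$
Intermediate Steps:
$D = -2323$ ($D = -4 - 2319 = -2323$)
$\frac{1746 - 3733}{775 + D} = \frac{1746 - 3733}{775 - 2323} = - \frac{1987}{-1548} = \left(-1987\right) \left(- \frac{1}{1548}\right) = \frac{1987}{1548}$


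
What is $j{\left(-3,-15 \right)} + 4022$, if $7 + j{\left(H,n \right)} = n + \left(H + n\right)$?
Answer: $3982$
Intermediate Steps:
$j{\left(H,n \right)} = -7 + H + 2 n$ ($j{\left(H,n \right)} = -7 + \left(n + \left(H + n\right)\right) = -7 + \left(H + 2 n\right) = -7 + H + 2 n$)
$j{\left(-3,-15 \right)} + 4022 = \left(-7 - 3 + 2 \left(-15\right)\right) + 4022 = \left(-7 - 3 - 30\right) + 4022 = -40 + 4022 = 3982$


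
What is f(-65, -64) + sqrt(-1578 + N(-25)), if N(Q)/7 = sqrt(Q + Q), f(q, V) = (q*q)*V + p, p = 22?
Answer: -270378 + sqrt(-1578 + 35*I*sqrt(2)) ≈ -2.7038e+5 + 39.729*I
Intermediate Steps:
f(q, V) = 22 + V*q**2 (f(q, V) = (q*q)*V + 22 = q**2*V + 22 = V*q**2 + 22 = 22 + V*q**2)
N(Q) = 7*sqrt(2)*sqrt(Q) (N(Q) = 7*sqrt(Q + Q) = 7*sqrt(2*Q) = 7*(sqrt(2)*sqrt(Q)) = 7*sqrt(2)*sqrt(Q))
f(-65, -64) + sqrt(-1578 + N(-25)) = (22 - 64*(-65)**2) + sqrt(-1578 + 7*sqrt(2)*sqrt(-25)) = (22 - 64*4225) + sqrt(-1578 + 7*sqrt(2)*(5*I)) = (22 - 270400) + sqrt(-1578 + 35*I*sqrt(2)) = -270378 + sqrt(-1578 + 35*I*sqrt(2))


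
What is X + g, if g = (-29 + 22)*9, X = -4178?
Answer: -4241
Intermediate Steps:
g = -63 (g = -7*9 = -63)
X + g = -4178 - 63 = -4241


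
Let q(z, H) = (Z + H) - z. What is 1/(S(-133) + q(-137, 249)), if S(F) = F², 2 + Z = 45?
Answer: 1/18118 ≈ 5.5194e-5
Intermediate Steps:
Z = 43 (Z = -2 + 45 = 43)
q(z, H) = 43 + H - z (q(z, H) = (43 + H) - z = 43 + H - z)
1/(S(-133) + q(-137, 249)) = 1/((-133)² + (43 + 249 - 1*(-137))) = 1/(17689 + (43 + 249 + 137)) = 1/(17689 + 429) = 1/18118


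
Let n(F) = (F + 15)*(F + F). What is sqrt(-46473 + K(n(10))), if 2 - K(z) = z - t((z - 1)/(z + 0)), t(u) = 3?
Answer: 2*I*sqrt(11742) ≈ 216.72*I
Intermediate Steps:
n(F) = 2*F*(15 + F) (n(F) = (15 + F)*(2*F) = 2*F*(15 + F))
K(z) = 5 - z (K(z) = 2 - (z - 1*3) = 2 - (z - 3) = 2 - (-3 + z) = 2 + (3 - z) = 5 - z)
sqrt(-46473 + K(n(10))) = sqrt(-46473 + (5 - 2*10*(15 + 10))) = sqrt(-46473 + (5 - 2*10*25)) = sqrt(-46473 + (5 - 1*500)) = sqrt(-46473 + (5 - 500)) = sqrt(-46473 - 495) = sqrt(-46968) = 2*I*sqrt(11742)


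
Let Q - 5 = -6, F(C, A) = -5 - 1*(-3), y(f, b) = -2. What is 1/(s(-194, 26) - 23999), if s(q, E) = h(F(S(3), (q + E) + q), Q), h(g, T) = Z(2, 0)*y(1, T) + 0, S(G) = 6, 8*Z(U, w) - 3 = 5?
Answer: -1/24001 ≈ -4.1665e-5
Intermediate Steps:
Z(U, w) = 1 (Z(U, w) = 3/8 + (⅛)*5 = 3/8 + 5/8 = 1)
F(C, A) = -2 (F(C, A) = -5 + 3 = -2)
Q = -1 (Q = 5 - 6 = -1)
h(g, T) = -2 (h(g, T) = 1*(-2) + 0 = -2 + 0 = -2)
s(q, E) = -2
1/(s(-194, 26) - 23999) = 1/(-2 - 23999) = 1/(-24001) = -1/24001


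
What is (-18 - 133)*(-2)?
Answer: 302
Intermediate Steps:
(-18 - 133)*(-2) = -151*(-2) = 302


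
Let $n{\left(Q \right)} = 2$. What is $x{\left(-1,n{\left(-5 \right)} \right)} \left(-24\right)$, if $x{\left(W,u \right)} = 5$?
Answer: $-120$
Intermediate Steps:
$x{\left(-1,n{\left(-5 \right)} \right)} \left(-24\right) = 5 \left(-24\right) = -120$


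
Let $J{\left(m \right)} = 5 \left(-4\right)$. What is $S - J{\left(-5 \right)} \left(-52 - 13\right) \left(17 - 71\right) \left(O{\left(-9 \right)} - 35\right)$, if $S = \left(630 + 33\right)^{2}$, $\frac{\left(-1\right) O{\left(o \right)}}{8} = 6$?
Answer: $-5387031$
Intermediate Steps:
$O{\left(o \right)} = -48$ ($O{\left(o \right)} = \left(-8\right) 6 = -48$)
$J{\left(m \right)} = -20$
$S = 439569$ ($S = 663^{2} = 439569$)
$S - J{\left(-5 \right)} \left(-52 - 13\right) \left(17 - 71\right) \left(O{\left(-9 \right)} - 35\right) = 439569 - - 20 \left(-52 - 13\right) \left(17 - 71\right) \left(-48 - 35\right) = 439569 - - 20 \left(-52 - 13\right) \left(\left(-54\right) \left(-83\right)\right) = 439569 - \left(-20\right) \left(-65\right) 4482 = 439569 - 1300 \cdot 4482 = 439569 - 5826600 = -5387031$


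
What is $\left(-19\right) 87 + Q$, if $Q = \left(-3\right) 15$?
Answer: $-1698$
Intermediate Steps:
$Q = -45$
$\left(-19\right) 87 + Q = \left(-19\right) 87 - 45 = -1653 - 45 = -1698$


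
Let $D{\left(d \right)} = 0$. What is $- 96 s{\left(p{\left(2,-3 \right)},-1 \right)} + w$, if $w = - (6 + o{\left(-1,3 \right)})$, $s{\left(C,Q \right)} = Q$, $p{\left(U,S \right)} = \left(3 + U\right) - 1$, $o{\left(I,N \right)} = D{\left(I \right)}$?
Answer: $90$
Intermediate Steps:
$o{\left(I,N \right)} = 0$
$p{\left(U,S \right)} = 2 + U$
$w = -6$ ($w = - (6 + 0) = \left(-1\right) 6 = -6$)
$- 96 s{\left(p{\left(2,-3 \right)},-1 \right)} + w = \left(-96\right) \left(-1\right) - 6 = 96 - 6 = 90$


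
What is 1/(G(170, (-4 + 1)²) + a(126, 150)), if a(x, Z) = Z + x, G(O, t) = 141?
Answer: 1/417 ≈ 0.0023981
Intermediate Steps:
1/(G(170, (-4 + 1)²) + a(126, 150)) = 1/(141 + (150 + 126)) = 1/(141 + 276) = 1/417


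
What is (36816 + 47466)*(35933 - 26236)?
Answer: 817282554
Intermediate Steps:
(36816 + 47466)*(35933 - 26236) = 84282*9697 = 817282554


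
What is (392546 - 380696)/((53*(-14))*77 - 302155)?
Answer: -3950/119763 ≈ -0.032982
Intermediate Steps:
(392546 - 380696)/((53*(-14))*77 - 302155) = 11850/(-742*77 - 302155) = 11850/(-57134 - 302155) = 11850/(-359289) = 11850*(-1/359289) = -3950/119763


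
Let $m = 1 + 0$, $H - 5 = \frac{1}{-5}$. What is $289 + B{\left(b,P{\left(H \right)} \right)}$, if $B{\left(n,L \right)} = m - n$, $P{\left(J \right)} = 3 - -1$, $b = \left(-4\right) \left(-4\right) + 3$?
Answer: $271$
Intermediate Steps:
$H = \frac{24}{5}$ ($H = 5 + \frac{1}{-5} = 5 - \frac{1}{5} = \frac{24}{5} \approx 4.8$)
$m = 1$
$b = 19$ ($b = 16 + 3 = 19$)
$P{\left(J \right)} = 4$ ($P{\left(J \right)} = 3 + 1 = 4$)
$B{\left(n,L \right)} = 1 - n$
$289 + B{\left(b,P{\left(H \right)} \right)} = 289 + \left(1 - 19\right) = 289 - 18 = 271$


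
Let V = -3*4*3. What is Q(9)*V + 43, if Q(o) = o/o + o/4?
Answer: -74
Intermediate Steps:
Q(o) = 1 + o/4 (Q(o) = 1 + o*(¼) = 1 + o/4)
V = -36 (V = -12*3 = -36)
Q(9)*V + 43 = (1 + (¼)*9)*(-36) + 43 = (1 + 9/4)*(-36) + 43 = (13/4)*(-36) + 43 = -117 + 43 = -74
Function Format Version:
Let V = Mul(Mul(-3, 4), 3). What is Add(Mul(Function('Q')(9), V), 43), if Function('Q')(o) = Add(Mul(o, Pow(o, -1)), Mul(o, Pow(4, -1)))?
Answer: -74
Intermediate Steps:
Function('Q')(o) = Add(1, Mul(Rational(1, 4), o)) (Function('Q')(o) = Add(1, Mul(o, Rational(1, 4))) = Add(1, Mul(Rational(1, 4), o)))
V = -36 (V = Mul(-12, 3) = -36)
Add(Mul(Function('Q')(9), V), 43) = Add(Mul(Add(1, Mul(Rational(1, 4), 9)), -36), 43) = Add(Mul(Add(1, Rational(9, 4)), -36), 43) = Add(Mul(Rational(13, 4), -36), 43) = Add(-117, 43) = -74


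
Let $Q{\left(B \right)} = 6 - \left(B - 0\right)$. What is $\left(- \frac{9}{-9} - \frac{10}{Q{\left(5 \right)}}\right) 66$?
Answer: $-594$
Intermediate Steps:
$Q{\left(B \right)} = 6 - B$ ($Q{\left(B \right)} = 6 - \left(B + 0\right) = 6 - B$)
$\left(- \frac{9}{-9} - \frac{10}{Q{\left(5 \right)}}\right) 66 = \left(- \frac{9}{-9} - \frac{10}{6 - 5}\right) 66 = \left(\left(-9\right) \left(- \frac{1}{9}\right) - \frac{10}{6 - 5}\right) 66 = \left(1 - \frac{10}{1}\right) 66 = \left(1 - 10\right) 66 = \left(-9\right) 66 = -594$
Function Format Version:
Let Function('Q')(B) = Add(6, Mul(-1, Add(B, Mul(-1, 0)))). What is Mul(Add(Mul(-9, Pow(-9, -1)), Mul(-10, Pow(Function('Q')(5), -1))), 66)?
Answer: -594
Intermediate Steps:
Function('Q')(B) = Add(6, Mul(-1, B)) (Function('Q')(B) = Add(6, Mul(-1, Add(B, 0))) = Add(6, Mul(-1, B)))
Mul(Add(Mul(-9, Pow(-9, -1)), Mul(-10, Pow(Function('Q')(5), -1))), 66) = Mul(Add(Mul(-9, Pow(-9, -1)), Mul(-10, Pow(Add(6, Mul(-1, 5)), -1))), 66) = Mul(Add(Mul(-9, Rational(-1, 9)), Mul(-10, Pow(Add(6, -5), -1))), 66) = Mul(Add(1, Mul(-10, Pow(1, -1))), 66) = Mul(Add(1, Mul(-10, 1)), 66) = Mul(Add(1, -10), 66) = Mul(-9, 66) = -594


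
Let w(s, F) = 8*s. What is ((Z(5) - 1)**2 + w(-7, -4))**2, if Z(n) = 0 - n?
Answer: 400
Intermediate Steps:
Z(n) = -n
((Z(5) - 1)**2 + w(-7, -4))**2 = ((-1*5 - 1)**2 + 8*(-7))**2 = ((-5 - 1)**2 - 56)**2 = ((-6)**2 - 56)**2 = (36 - 56)**2 = (-20)**2 = 400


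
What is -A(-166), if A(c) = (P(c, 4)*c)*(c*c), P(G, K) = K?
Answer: 18297184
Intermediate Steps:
A(c) = 4*c³ (A(c) = (4*c)*(c*c) = (4*c)*c² = 4*c³)
-A(-166) = -4*(-166)³ = -4*(-4574296) = -1*(-18297184) = 18297184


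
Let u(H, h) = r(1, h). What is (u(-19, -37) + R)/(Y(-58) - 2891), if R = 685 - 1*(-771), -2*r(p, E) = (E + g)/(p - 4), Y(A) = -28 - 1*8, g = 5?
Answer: -4352/8781 ≈ -0.49562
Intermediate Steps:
Y(A) = -36 (Y(A) = -28 - 8 = -36)
r(p, E) = -(5 + E)/(2*(-4 + p)) (r(p, E) = -(E + 5)/(2*(p - 4)) = -(5 + E)/(2*(-4 + p)))
u(H, h) = ⅚ + h/6 (u(H, h) = (-5 - h)/(2*(-4 + 1)) = (½)*(-5 - h)/(-3) = (½)*(-⅓)*(-5 - h) = ⅚ + h/6)
R = 1456 (R = 685 + 771 = 1456)
(u(-19, -37) + R)/(Y(-58) - 2891) = ((⅚ + (⅙)*(-37)) + 1456)/(-36 - 2891) = ((⅚ - 37/6) + 1456)/(-2927) = (-16/3 + 1456)*(-1/2927) = (4352/3)*(-1/2927) = -4352/8781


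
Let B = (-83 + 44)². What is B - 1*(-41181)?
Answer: 42702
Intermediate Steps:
B = 1521 (B = (-39)² = 1521)
B - 1*(-41181) = 1521 - 1*(-41181) = 1521 + 41181 = 42702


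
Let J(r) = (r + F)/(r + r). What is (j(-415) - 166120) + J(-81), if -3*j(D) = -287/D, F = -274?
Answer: -11168115773/67230 ≈ -1.6612e+5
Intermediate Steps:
j(D) = 287/(3*D) (j(D) = -(-287)/(3*D) = 287/(3*D))
J(r) = (-274 + r)/(2*r) (J(r) = (r - 274)/(r + r) = (-274 + r)/((2*r)) = (-274 + r)*(1/(2*r)) = (-274 + r)/(2*r))
(j(-415) - 166120) + J(-81) = ((287/3)/(-415) - 166120) + (1/2)*(-274 - 81)/(-81) = ((287/3)*(-1/415) - 166120) + (1/2)*(-1/81)*(-355) = (-287/1245 - 166120) + 355/162 = -206819687/1245 + 355/162 = -11168115773/67230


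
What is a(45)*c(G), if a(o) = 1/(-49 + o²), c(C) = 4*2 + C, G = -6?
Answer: 1/988 ≈ 0.0010121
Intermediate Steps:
c(C) = 8 + C
a(45)*c(G) = (8 - 6)/(-49 + 45²) = 2/(-49 + 2025) = 2/1976 = (1/1976)*2 = 1/988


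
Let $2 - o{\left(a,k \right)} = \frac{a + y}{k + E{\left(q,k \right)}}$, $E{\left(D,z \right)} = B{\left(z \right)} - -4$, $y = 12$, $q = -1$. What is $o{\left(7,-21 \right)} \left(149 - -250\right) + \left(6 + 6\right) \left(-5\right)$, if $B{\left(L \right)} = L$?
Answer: $\frac{1875}{2} \approx 937.5$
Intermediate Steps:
$E{\left(D,z \right)} = 4 + z$ ($E{\left(D,z \right)} = z - -4 = z + 4 = 4 + z$)
$o{\left(a,k \right)} = 2 - \frac{12 + a}{4 + 2 k}$ ($o{\left(a,k \right)} = 2 - \frac{a + 12}{k + \left(4 + k\right)} = 2 - \frac{12 + a}{4 + 2 k}$)
$o{\left(7,-21 \right)} \left(149 - -250\right) + \left(6 + 6\right) \left(-5\right) = \frac{-4 - 7 + 4 \left(-21\right)}{2 \left(2 - 21\right)} \left(149 - -250\right) + \left(6 + 6\right) \left(-5\right) = \frac{-4 - 7 - 84}{2 \left(-19\right)} \left(149 + 250\right) + 12 \left(-5\right) = \frac{1}{2} \left(- \frac{1}{19}\right) \left(-95\right) 399 - 60 = \frac{5}{2} \cdot 399 - 60 = \frac{1995}{2} - 60 = \frac{1875}{2}$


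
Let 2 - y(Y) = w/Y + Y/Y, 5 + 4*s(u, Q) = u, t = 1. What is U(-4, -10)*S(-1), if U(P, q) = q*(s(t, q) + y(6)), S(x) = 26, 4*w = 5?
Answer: 325/6 ≈ 54.167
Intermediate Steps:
w = 5/4 (w = (¼)*5 = 5/4 ≈ 1.2500)
s(u, Q) = -5/4 + u/4
y(Y) = 1 - 5/(4*Y) (y(Y) = 2 - (5/(4*Y) + Y/Y) = 2 - (5/(4*Y) + 1) = 2 - (1 + 5/(4*Y)) = 2 + (-1 - 5/(4*Y)) = 1 - 5/(4*Y))
U(P, q) = -5*q/24 (U(P, q) = q*((-5/4 + (¼)*1) + (-5/4 + 6)/6) = q*((-5/4 + ¼) + (⅙)*(19/4)) = q*(-1 + 19/24) = q*(-5/24) = -5*q/24)
U(-4, -10)*S(-1) = -5/24*(-10)*26 = (25/12)*26 = 325/6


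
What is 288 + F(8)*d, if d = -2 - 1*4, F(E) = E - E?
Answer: 288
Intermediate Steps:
F(E) = 0
d = -6 (d = -2 - 4 = -6)
288 + F(8)*d = 288 + 0*(-6) = 288 + 0 = 288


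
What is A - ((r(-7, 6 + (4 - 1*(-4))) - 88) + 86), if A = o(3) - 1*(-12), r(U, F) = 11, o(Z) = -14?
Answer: -11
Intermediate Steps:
A = -2 (A = -14 - 1*(-12) = -14 + 12 = -2)
A - ((r(-7, 6 + (4 - 1*(-4))) - 88) + 86) = -2 - ((11 - 88) + 86) = -2 - (-77 + 86) = -2 - 1*9 = -2 - 9 = -11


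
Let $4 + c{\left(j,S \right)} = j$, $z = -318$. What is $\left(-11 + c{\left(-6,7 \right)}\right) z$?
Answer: $6678$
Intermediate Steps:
$c{\left(j,S \right)} = -4 + j$
$\left(-11 + c{\left(-6,7 \right)}\right) z = \left(-11 - 10\right) \left(-318\right) = \left(-21\right) \left(-318\right) = 6678$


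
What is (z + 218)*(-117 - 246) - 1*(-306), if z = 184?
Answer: -145620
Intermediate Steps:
(z + 218)*(-117 - 246) - 1*(-306) = (184 + 218)*(-117 - 246) - 1*(-306) = 402*(-363) + 306 = -145926 + 306 = -145620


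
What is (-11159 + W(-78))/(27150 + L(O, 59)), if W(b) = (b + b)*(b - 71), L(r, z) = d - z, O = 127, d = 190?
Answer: 12085/27281 ≈ 0.44298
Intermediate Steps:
L(r, z) = 190 - z
W(b) = 2*b*(-71 + b) (W(b) = (2*b)*(-71 + b) = 2*b*(-71 + b))
(-11159 + W(-78))/(27150 + L(O, 59)) = (-11159 + 2*(-78)*(-71 - 78))/(27150 + (190 - 1*59)) = (-11159 + 2*(-78)*(-149))/(27150 + (190 - 59)) = (-11159 + 23244)/(27150 + 131) = 12085/27281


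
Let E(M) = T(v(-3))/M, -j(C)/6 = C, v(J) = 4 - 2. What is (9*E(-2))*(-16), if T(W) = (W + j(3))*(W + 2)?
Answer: -4608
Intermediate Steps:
v(J) = 2
j(C) = -6*C
T(W) = (-18 + W)*(2 + W) (T(W) = (W - 6*3)*(W + 2) = (W - 18)*(2 + W) = (-18 + W)*(2 + W))
E(M) = -64/M (E(M) = (-36 + 2² - 16*2)/M = (-36 + 4 - 32)/M = -64/M)
(9*E(-2))*(-16) = (9*(-64/(-2)))*(-16) = (9*(-64*(-½)))*(-16) = (9*32)*(-16) = 288*(-16) = -4608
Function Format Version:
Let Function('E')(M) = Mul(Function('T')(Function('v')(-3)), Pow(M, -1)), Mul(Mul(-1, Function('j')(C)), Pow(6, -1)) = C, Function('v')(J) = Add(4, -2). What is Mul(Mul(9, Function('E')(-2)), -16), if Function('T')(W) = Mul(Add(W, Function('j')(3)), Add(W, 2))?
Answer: -4608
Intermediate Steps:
Function('v')(J) = 2
Function('j')(C) = Mul(-6, C)
Function('T')(W) = Mul(Add(-18, W), Add(2, W)) (Function('T')(W) = Mul(Add(W, Mul(-6, 3)), Add(W, 2)) = Mul(Add(W, -18), Add(2, W)) = Mul(Add(-18, W), Add(2, W)))
Function('E')(M) = Mul(-64, Pow(M, -1)) (Function('E')(M) = Mul(Add(-36, Pow(2, 2), Mul(-16, 2)), Pow(M, -1)) = Mul(Add(-36, 4, -32), Pow(M, -1)) = Mul(-64, Pow(M, -1)))
Mul(Mul(9, Function('E')(-2)), -16) = Mul(Mul(9, Mul(-64, Pow(-2, -1))), -16) = Mul(Mul(9, Mul(-64, Rational(-1, 2))), -16) = Mul(Mul(9, 32), -16) = Mul(288, -16) = -4608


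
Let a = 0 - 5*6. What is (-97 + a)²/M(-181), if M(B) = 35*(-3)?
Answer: -16129/105 ≈ -153.61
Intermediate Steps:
M(B) = -105
a = -30 (a = 0 - 30 = -30)
(-97 + a)²/M(-181) = (-97 - 30)²/(-105) = (-127)²*(-1/105) = 16129*(-1/105) = -16129/105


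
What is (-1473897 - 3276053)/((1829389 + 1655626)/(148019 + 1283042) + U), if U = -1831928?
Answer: 6797468196950/2621597230593 ≈ 2.5929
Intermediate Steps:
(-1473897 - 3276053)/((1829389 + 1655626)/(148019 + 1283042) + U) = (-1473897 - 3276053)/((1829389 + 1655626)/(148019 + 1283042) - 1831928) = -4749950/(3485015/1431061 - 1831928) = -4749950/(-2621597230593/1431061) = -4749950*(-1431061/2621597230593) = 6797468196950/2621597230593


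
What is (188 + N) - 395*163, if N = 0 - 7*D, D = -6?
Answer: -64155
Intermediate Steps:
N = 42 (N = 0 - 7*(-6) = 0 + 42 = 42)
(188 + N) - 395*163 = (188 + 42) - 395*163 = 230 - 64385 = -64155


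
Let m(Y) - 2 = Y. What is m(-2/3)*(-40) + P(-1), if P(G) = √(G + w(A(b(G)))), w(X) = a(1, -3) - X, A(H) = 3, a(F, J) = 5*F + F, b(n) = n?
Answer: -160/3 + √2 ≈ -51.919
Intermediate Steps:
a(F, J) = 6*F
m(Y) = 2 + Y
w(X) = 6 - X (w(X) = 6*1 - X = 6 - X)
P(G) = √(3 + G) (P(G) = √(G + (6 - 1*3)) = √(G + (6 - 3)) = √(G + 3) = √(3 + G))
m(-2/3)*(-40) + P(-1) = (2 - 2/3)*(-40) + √(3 - 1) = (2 - 2*⅓)*(-40) + √2 = (2 - ⅔)*(-40) + √2 = (4/3)*(-40) + √2 = -160/3 + √2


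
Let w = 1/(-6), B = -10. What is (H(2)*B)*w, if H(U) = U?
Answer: 10/3 ≈ 3.3333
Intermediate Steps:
w = -⅙ ≈ -0.16667
(H(2)*B)*w = (2*(-10))*(-⅙) = -20*(-⅙) = 10/3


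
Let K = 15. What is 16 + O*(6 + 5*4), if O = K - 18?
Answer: -62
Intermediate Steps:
O = -3 (O = 15 - 18 = -3)
16 + O*(6 + 5*4) = 16 - 3*(6 + 5*4) = 16 - 3*(6 + 20) = 16 - 3*26 = 16 - 78 = -62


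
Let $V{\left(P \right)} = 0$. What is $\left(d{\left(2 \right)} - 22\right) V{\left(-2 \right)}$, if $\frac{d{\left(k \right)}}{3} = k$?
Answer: $0$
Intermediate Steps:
$d{\left(k \right)} = 3 k$
$\left(d{\left(2 \right)} - 22\right) V{\left(-2 \right)} = \left(3 \cdot 2 - 22\right) 0 = \left(6 - 22\right) 0 = \left(-16\right) 0 = 0$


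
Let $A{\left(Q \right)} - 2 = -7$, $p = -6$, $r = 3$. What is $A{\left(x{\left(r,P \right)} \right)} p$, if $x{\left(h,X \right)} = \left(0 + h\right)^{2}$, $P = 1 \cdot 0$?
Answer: $30$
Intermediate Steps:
$P = 0$
$x{\left(h,X \right)} = h^{2}$
$A{\left(Q \right)} = -5$ ($A{\left(Q \right)} = 2 - 7 = -5$)
$A{\left(x{\left(r,P \right)} \right)} p = \left(-5\right) \left(-6\right) = 30$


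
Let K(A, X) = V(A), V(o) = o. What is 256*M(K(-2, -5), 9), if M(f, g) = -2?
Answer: -512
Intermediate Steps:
K(A, X) = A
256*M(K(-2, -5), 9) = 256*(-2) = -512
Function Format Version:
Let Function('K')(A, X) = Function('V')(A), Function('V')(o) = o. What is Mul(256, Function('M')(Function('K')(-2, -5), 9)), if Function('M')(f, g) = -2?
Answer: -512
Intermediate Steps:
Function('K')(A, X) = A
Mul(256, Function('M')(Function('K')(-2, -5), 9)) = Mul(256, -2) = -512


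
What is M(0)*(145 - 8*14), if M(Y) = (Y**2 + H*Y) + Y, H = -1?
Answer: 0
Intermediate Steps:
M(Y) = Y**2 (M(Y) = (Y**2 - Y) + Y = Y**2)
M(0)*(145 - 8*14) = 0**2*(145 - 8*14) = 0*(145 - 112) = 0*33 = 0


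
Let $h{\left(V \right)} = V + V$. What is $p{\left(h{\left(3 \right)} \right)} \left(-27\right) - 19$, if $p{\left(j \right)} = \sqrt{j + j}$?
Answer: $-19 - 54 \sqrt{3} \approx -112.53$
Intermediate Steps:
$h{\left(V \right)} = 2 V$
$p{\left(j \right)} = \sqrt{2} \sqrt{j}$ ($p{\left(j \right)} = \sqrt{2 j} = \sqrt{2} \sqrt{j}$)
$p{\left(h{\left(3 \right)} \right)} \left(-27\right) - 19 = \sqrt{2} \sqrt{2 \cdot 3} \left(-27\right) - 19 = \sqrt{2} \sqrt{6} \left(-27\right) - 19 = 2 \sqrt{3} \left(-27\right) - 19 = - 54 \sqrt{3} - 19 = -19 - 54 \sqrt{3}$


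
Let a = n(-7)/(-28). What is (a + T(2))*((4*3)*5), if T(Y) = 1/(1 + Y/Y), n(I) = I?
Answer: 45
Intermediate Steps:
T(Y) = 1/2 (T(Y) = 1/(1 + 1) = 1/2)
a = 1/4 (a = -7/(-28) = -7*(-1/28) = 1/4 ≈ 0.25000)
(a + T(2))*((4*3)*5) = (1/4 + 1/2)*((4*3)*5) = 3*(12*5)/4 = (3/4)*60 = 45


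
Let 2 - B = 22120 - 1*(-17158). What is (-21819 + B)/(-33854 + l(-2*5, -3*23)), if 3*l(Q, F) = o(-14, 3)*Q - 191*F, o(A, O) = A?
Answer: 183285/88243 ≈ 2.0770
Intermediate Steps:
l(Q, F) = -191*F/3 - 14*Q/3 (l(Q, F) = (-14*Q - 191*F)/3 = (-191*F - 14*Q)/3 = -191*F/3 - 14*Q/3)
B = -39276 (B = 2 - (22120 - 1*(-17158)) = 2 - (22120 + 17158) = 2 - 1*39278 = 2 - 39278 = -39276)
(-21819 + B)/(-33854 + l(-2*5, -3*23)) = (-21819 - 39276)/(-33854 + (-(-191)*23 - (-28)*5/3)) = -61095/(-33854 + (-191/3*(-69) - 14/3*(-10))) = -61095/(-33854 + (4393 + 140/3)) = -61095/(-33854 + 13319/3) = -61095/(-88243/3) = -61095*(-3/88243) = 183285/88243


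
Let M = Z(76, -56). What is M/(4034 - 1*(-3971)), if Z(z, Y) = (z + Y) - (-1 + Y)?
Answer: 77/8005 ≈ 0.0096190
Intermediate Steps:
Z(z, Y) = 1 + z (Z(z, Y) = (Y + z) + (1 - Y) = 1 + z)
M = 77 (M = 1 + 76 = 77)
M/(4034 - 1*(-3971)) = 77/(4034 - 1*(-3971)) = 77/(4034 + 3971) = 77/8005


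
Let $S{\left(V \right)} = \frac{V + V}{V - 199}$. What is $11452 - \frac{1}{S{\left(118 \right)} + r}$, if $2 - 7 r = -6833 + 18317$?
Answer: $\frac{10669760255}{931694} \approx 11452.0$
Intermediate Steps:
$S{\left(V \right)} = \frac{2 V}{-199 + V}$
$r = - \frac{11482}{7}$ ($r = \frac{2}{7} - \frac{-6833 + 18317}{7} = \frac{2}{7} - \frac{11484}{7} = - \frac{11482}{7} \approx -1640.3$)
$11452 - \frac{1}{S{\left(118 \right)} + r} = 11452 - \frac{1}{2 \cdot 118 \frac{1}{-199 + 118} - \frac{11482}{7}} = 11452 - \frac{1}{2 \cdot 118 \frac{1}{-81} - \frac{11482}{7}} = 11452 - \frac{1}{2 \cdot 118 \left(- \frac{1}{81}\right) - \frac{11482}{7}} = 11452 - \frac{1}{- \frac{236}{81} - \frac{11482}{7}} = 11452 - \frac{1}{- \frac{931694}{567}} = 11452 - - \frac{567}{931694} = 11452 + \frac{567}{931694} = \frac{10669760255}{931694}$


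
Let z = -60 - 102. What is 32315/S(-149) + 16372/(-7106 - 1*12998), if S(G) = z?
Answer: -40769564/203553 ≈ -200.29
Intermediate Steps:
z = -162
S(G) = -162
32315/S(-149) + 16372/(-7106 - 1*12998) = 32315/(-162) + 16372/(-7106 - 1*12998) = 32315*(-1/162) + 16372/(-7106 - 12998) = -32315/162 + 16372/(-20104) = -32315/162 + 16372*(-1/20104) = -32315/162 - 4093/5026 = -40769564/203553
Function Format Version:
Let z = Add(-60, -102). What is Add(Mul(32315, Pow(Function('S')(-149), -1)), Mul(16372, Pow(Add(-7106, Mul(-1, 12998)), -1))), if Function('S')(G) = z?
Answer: Rational(-40769564, 203553) ≈ -200.29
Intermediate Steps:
z = -162
Function('S')(G) = -162
Add(Mul(32315, Pow(Function('S')(-149), -1)), Mul(16372, Pow(Add(-7106, Mul(-1, 12998)), -1))) = Add(Mul(32315, Pow(-162, -1)), Mul(16372, Pow(Add(-7106, Mul(-1, 12998)), -1))) = Add(Mul(32315, Rational(-1, 162)), Mul(16372, Pow(Add(-7106, -12998), -1))) = Add(Rational(-32315, 162), Mul(16372, Pow(-20104, -1))) = Add(Rational(-32315, 162), Mul(16372, Rational(-1, 20104))) = Add(Rational(-32315, 162), Rational(-4093, 5026)) = Rational(-40769564, 203553)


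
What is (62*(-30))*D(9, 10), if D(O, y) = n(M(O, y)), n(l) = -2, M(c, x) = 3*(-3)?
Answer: 3720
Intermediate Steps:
M(c, x) = -9
D(O, y) = -2
(62*(-30))*D(9, 10) = (62*(-30))*(-2) = -1860*(-2) = 3720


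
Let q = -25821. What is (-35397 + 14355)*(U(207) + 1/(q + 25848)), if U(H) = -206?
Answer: 13001618/3 ≈ 4.3339e+6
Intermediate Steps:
(-35397 + 14355)*(U(207) + 1/(q + 25848)) = (-35397 + 14355)*(-206 + 1/(-25821 + 25848)) = -21042*(-206 + 1/27) = -21042*(-5561/27) = 13001618/3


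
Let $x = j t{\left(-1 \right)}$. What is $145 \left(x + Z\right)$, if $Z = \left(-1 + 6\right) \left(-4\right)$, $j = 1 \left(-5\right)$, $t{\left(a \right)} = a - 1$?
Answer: $-1450$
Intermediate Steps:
$t{\left(a \right)} = -1 + a$
$j = -5$
$Z = -20$ ($Z = 5 \left(-4\right) = -20$)
$x = 10$ ($x = - 5 \left(-1 - 1\right) = \left(-5\right) \left(-2\right) = 10$)
$145 \left(x + Z\right) = 145 \left(10 - 20\right) = 145 \left(-10\right) = -1450$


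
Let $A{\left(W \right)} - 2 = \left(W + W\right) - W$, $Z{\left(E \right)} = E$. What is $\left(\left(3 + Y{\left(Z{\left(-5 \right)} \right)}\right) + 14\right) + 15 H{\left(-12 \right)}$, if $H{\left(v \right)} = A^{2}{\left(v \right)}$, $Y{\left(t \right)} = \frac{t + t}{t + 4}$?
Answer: $1527$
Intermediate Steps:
$A{\left(W \right)} = 2 + W$ ($A{\left(W \right)} = 2 + \left(\left(W + W\right) - W\right) = 2 + \left(2 W - W\right) = 2 + W$)
$Y{\left(t \right)} = \frac{2 t}{4 + t}$
$H{\left(v \right)} = \left(2 + v\right)^{2}$
$\left(\left(3 + Y{\left(Z{\left(-5 \right)} \right)}\right) + 14\right) + 15 H{\left(-12 \right)} = \left(\left(3 + 2 \left(-5\right) \frac{1}{4 - 5}\right) + 14\right) + 15 \left(2 - 12\right)^{2} = \left(\left(3 + 2 \left(-5\right) \frac{1}{-1}\right) + 14\right) + 15 \left(-10\right)^{2} = \left(\left(3 + 2 \left(-5\right) \left(-1\right)\right) + 14\right) + 15 \cdot 100 = \left(\left(3 + 10\right) + 14\right) + 1500 = \left(13 + 14\right) + 1500 = 27 + 1500 = 1527$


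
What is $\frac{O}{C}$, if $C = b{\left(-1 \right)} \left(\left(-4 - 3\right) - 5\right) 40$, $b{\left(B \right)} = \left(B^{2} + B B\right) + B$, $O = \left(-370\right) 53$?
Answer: $\frac{1961}{48} \approx 40.854$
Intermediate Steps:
$O = -19610$
$b{\left(B \right)} = B + 2 B^{2}$ ($b{\left(B \right)} = \left(B^{2} + B^{2}\right) + B = 2 B^{2} + B = B + 2 B^{2}$)
$C = -480$ ($C = - (1 + 2 \left(-1\right)) \left(\left(-4 - 3\right) - 5\right) 40 = - (1 - 2) \left(\left(-4 - 3\right) - 5\right) 40 = \left(-1\right) \left(-1\right) \left(-7 - 5\right) 40 = 1 \left(-12\right) 40 = \left(-12\right) 40 = -480$)
$\frac{O}{C} = - \frac{19610}{-480} = \left(-19610\right) \left(- \frac{1}{480}\right) = \frac{1961}{48}$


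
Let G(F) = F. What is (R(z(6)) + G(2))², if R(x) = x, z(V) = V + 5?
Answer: 169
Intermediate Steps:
z(V) = 5 + V
(R(z(6)) + G(2))² = ((5 + 6) + 2)² = (11 + 2)² = 13² = 169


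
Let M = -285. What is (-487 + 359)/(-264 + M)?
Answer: 128/549 ≈ 0.23315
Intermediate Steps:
(-487 + 359)/(-264 + M) = (-487 + 359)/(-264 - 285) = -128/(-549) = -128*(-1/549) = 128/549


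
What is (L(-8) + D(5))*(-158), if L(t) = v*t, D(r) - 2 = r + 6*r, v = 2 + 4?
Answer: 1738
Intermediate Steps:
v = 6
D(r) = 2 + 7*r (D(r) = 2 + (r + 6*r) = 2 + 7*r)
L(t) = 6*t
(L(-8) + D(5))*(-158) = (6*(-8) + (2 + 7*5))*(-158) = (-48 + (2 + 35))*(-158) = (-48 + 37)*(-158) = -11*(-158) = 1738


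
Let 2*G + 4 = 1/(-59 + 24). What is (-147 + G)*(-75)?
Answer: 156465/14 ≈ 11176.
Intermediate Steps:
G = -141/70 (G = -2 + 1/(2*(-59 + 24)) = -2 + (½)/(-35) = -2 + (½)*(-1/35) = -2 - 1/70 = -141/70 ≈ -2.0143)
(-147 + G)*(-75) = (-147 - 141/70)*(-75) = -10431/70*(-75) = 156465/14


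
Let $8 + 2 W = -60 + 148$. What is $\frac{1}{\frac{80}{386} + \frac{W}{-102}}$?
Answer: $- \frac{9843}{1820} \approx -5.4082$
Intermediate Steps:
$W = 40$ ($W = -4 + \frac{-60 + 148}{2} = -4 + \frac{1}{2} \cdot 88 = -4 + 44 = 40$)
$\frac{1}{\frac{80}{386} + \frac{W}{-102}} = \frac{1}{\frac{80}{386} + \frac{40}{-102}} = \frac{1}{80 \cdot \frac{1}{386} + 40 \left(- \frac{1}{102}\right)} = \frac{1}{\frac{40}{193} - \frac{20}{51}} = \frac{1}{- \frac{1820}{9843}} = - \frac{9843}{1820}$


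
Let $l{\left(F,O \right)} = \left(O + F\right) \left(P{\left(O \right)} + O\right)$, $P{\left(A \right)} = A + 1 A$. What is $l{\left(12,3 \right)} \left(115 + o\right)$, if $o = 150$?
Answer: $35775$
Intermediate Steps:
$P{\left(A \right)} = 2 A$ ($P{\left(A \right)} = A + A = 2 A$)
$l{\left(F,O \right)} = 3 O \left(F + O\right)$ ($l{\left(F,O \right)} = \left(O + F\right) \left(2 O + O\right) = \left(F + O\right) 3 O = 3 O \left(F + O\right)$)
$l{\left(12,3 \right)} \left(115 + o\right) = 3 \cdot 3 \left(12 + 3\right) \left(115 + 150\right) = 3 \cdot 3 \cdot 15 \cdot 265 = 135 \cdot 265 = 35775$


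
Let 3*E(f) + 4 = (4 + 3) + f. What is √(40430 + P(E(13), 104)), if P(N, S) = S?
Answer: √40534 ≈ 201.33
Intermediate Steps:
E(f) = 1 + f/3 (E(f) = -4/3 + ((4 + 3) + f)/3 = -4/3 + (7 + f)/3 = -4/3 + (7/3 + f/3) = 1 + f/3)
√(40430 + P(E(13), 104)) = √(40430 + 104) = √40534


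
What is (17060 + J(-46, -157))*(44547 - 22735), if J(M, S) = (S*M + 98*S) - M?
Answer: 195042904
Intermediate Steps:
J(M, S) = -M + 98*S + M*S (J(M, S) = (M*S + 98*S) - M = (98*S + M*S) - M = -M + 98*S + M*S)
(17060 + J(-46, -157))*(44547 - 22735) = (17060 + (-1*(-46) + 98*(-157) - 46*(-157)))*(44547 - 22735) = (17060 + (46 - 15386 + 7222))*21812 = (17060 - 8118)*21812 = 8942*21812 = 195042904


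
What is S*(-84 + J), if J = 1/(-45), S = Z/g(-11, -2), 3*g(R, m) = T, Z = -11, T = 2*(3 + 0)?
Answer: 41591/90 ≈ 462.12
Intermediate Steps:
T = 6 (T = 2*3 = 6)
g(R, m) = 2 (g(R, m) = (⅓)*6 = 2)
S = -11/2 ≈ -5.5000
J = -1/45 ≈ -0.022222
S*(-84 + J) = -11*(-84 - 1/45)/2 = -11/2*(-3781/45) = 41591/90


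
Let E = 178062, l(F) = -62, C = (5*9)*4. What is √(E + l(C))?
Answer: 20*√445 ≈ 421.90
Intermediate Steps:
C = 180 (C = 45*4 = 180)
√(E + l(C)) = √(178062 - 62) = √178000 = 20*√445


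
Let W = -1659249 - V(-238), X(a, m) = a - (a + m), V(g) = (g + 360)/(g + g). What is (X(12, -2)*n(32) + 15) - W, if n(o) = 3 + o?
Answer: 394921431/238 ≈ 1.6593e+6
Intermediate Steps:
V(g) = (360 + g)/(2*g) (V(g) = (360 + g)/((2*g)) = (360 + g)*(1/(2*g)) = (360 + g)/(2*g))
X(a, m) = -m (X(a, m) = a + (-a - m) = -m)
W = -394901201/238 (W = -1659249 - (360 - 238)/(2*(-238)) = -1659249 - (-1)*122/(2*238) = -1659249 - 1*(-61/238) = -1659249 + 61/238 = -394901201/238 ≈ -1.6592e+6)
(X(12, -2)*n(32) + 15) - W = ((-1*(-2))*(3 + 32) + 15) - 1*(-394901201/238) = (2*35 + 15) + 394901201/238 = (70 + 15) + 394901201/238 = 85 + 394901201/238 = 394921431/238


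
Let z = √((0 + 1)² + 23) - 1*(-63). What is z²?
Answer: 3993 + 252*√6 ≈ 4610.3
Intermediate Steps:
z = 63 + 2*√6 (z = √(1² + 23) + 63 = √(1 + 23) + 63 = √24 + 63 = 2*√6 + 63 = 63 + 2*√6 ≈ 67.899)
z² = (63 + 2*√6)²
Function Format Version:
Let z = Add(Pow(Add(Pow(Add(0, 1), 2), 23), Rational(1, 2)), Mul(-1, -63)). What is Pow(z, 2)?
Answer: Add(3993, Mul(252, Pow(6, Rational(1, 2)))) ≈ 4610.3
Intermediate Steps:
z = Add(63, Mul(2, Pow(6, Rational(1, 2)))) (z = Add(Pow(Add(Pow(1, 2), 23), Rational(1, 2)), 63) = Add(Pow(Add(1, 23), Rational(1, 2)), 63) = Add(Pow(24, Rational(1, 2)), 63) = Add(Mul(2, Pow(6, Rational(1, 2))), 63) = Add(63, Mul(2, Pow(6, Rational(1, 2)))) ≈ 67.899)
Pow(z, 2) = Pow(Add(63, Mul(2, Pow(6, Rational(1, 2)))), 2)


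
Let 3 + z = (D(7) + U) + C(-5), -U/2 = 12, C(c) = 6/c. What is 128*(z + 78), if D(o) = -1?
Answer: 31232/5 ≈ 6246.4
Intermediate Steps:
U = -24 (U = -2*12 = -24)
z = -146/5 (z = -3 + ((-1 - 24) + 6/(-5)) = -3 + (-25 + 6*(-⅕)) = -3 + (-25 - 6/5) = -3 - 131/5 = -146/5 ≈ -29.200)
128*(z + 78) = 128*(-146/5 + 78) = 128*(244/5) = 31232/5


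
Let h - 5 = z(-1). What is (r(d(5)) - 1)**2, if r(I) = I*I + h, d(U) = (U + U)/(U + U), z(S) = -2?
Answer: 9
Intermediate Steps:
h = 3 (h = 5 - 2 = 3)
d(U) = 1 (d(U) = (2*U)/((2*U)) = (2*U)*(1/(2*U)) = 1)
r(I) = 3 + I**2 (r(I) = I*I + 3 = I**2 + 3 = 3 + I**2)
(r(d(5)) - 1)**2 = ((3 + 1**2) - 1)**2 = ((3 + 1) - 1)**2 = (4 - 1)**2 = 3**2 = 9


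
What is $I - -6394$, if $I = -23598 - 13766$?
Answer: $-30970$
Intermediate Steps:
$I = -37364$ ($I = -23598 - 13766 = -37364$)
$I - -6394 = -37364 - -6394 = -37364 + 6394 = -30970$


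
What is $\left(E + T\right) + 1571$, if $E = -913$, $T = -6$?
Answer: $652$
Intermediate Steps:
$\left(E + T\right) + 1571 = \left(-913 - 6\right) + 1571 = -919 + 1571 = 652$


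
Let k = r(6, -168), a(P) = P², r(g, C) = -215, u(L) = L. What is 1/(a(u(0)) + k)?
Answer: -1/215 ≈ -0.0046512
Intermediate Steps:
k = -215
1/(a(u(0)) + k) = 1/(0² - 215) = 1/(0 - 215) = 1/(-215) = -1/215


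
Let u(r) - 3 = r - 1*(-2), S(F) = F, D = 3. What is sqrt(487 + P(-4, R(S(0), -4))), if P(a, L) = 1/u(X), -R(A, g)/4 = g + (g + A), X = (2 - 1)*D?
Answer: 3*sqrt(866)/4 ≈ 22.071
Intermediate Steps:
X = 3 (X = (2 - 1)*3 = 1*3 = 3)
R(A, g) = -8*g - 4*A (R(A, g) = -4*(g + (g + A)) = -4*(g + (A + g)) = -4*(A + 2*g) = -8*g - 4*A)
u(r) = 5 + r (u(r) = 3 + (r - 1*(-2)) = 3 + (r + 2) = 3 + (2 + r) = 5 + r)
P(a, L) = 1/8 (P(a, L) = 1/(5 + 3) = 1/8)
sqrt(487 + P(-4, R(S(0), -4))) = sqrt(487 + 1/8) = sqrt(3897/8) = 3*sqrt(866)/4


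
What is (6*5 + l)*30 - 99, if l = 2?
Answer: 861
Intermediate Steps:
(6*5 + l)*30 - 99 = (6*5 + 2)*30 - 99 = (30 + 2)*30 - 99 = 32*30 - 99 = 960 - 99 = 861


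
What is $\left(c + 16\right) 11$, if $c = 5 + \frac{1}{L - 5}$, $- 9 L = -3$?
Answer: $\frac{3201}{14} \approx 228.64$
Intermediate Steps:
$L = \frac{1}{3}$ ($L = \left(- \frac{1}{9}\right) \left(-3\right) = \frac{1}{3} \approx 0.33333$)
$c = \frac{67}{14}$ ($c = 5 + \frac{1}{\frac{1}{3} - 5} = 5 + \frac{1}{- \frac{14}{3}} = 5 - \frac{3}{14} = \frac{67}{14} \approx 4.7857$)
$\left(c + 16\right) 11 = \left(\frac{67}{14} + 16\right) 11 = \frac{291}{14} \cdot 11 = \frac{3201}{14}$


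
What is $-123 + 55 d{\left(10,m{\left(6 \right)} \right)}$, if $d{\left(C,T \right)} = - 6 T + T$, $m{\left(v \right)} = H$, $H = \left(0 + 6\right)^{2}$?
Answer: $-10023$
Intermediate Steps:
$H = 36$ ($H = 6^{2} = 36$)
$m{\left(v \right)} = 36$
$d{\left(C,T \right)} = - 5 T$
$-123 + 55 d{\left(10,m{\left(6 \right)} \right)} = -123 + 55 \left(\left(-5\right) 36\right) = -123 + 55 \left(-180\right) = -123 - 9900 = -10023$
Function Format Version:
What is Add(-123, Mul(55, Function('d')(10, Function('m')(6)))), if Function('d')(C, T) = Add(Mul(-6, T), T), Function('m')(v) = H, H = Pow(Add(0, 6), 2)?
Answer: -10023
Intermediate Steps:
H = 36 (H = Pow(6, 2) = 36)
Function('m')(v) = 36
Function('d')(C, T) = Mul(-5, T)
Add(-123, Mul(55, Function('d')(10, Function('m')(6)))) = Add(-123, Mul(55, Mul(-5, 36))) = Add(-123, Mul(55, -180)) = Add(-123, -9900) = -10023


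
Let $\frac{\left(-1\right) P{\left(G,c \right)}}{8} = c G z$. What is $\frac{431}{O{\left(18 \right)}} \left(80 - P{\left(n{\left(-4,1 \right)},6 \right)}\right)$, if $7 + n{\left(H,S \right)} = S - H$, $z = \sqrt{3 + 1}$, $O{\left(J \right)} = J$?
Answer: $- \frac{24136}{9} \approx -2681.8$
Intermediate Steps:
$z = 2$ ($z = \sqrt{4} = 2$)
$n{\left(H,S \right)} = -7 + S - H$ ($n{\left(H,S \right)} = -7 - \left(H - S\right) = -7 + S - H$)
$P{\left(G,c \right)} = - 16 G c$ ($P{\left(G,c \right)} = - 8 c G 2 = - 8 G c 2 = - 8 \cdot 2 G c = - 16 G c$)
$\frac{431}{O{\left(18 \right)}} \left(80 - P{\left(n{\left(-4,1 \right)},6 \right)}\right) = \frac{431}{18} \left(80 - \left(-16\right) \left(-7 + 1 - -4\right) 6\right) = 431 \cdot \frac{1}{18} \left(80 - \left(-16\right) \left(-7 + 1 + 4\right) 6\right) = \frac{431 \left(80 - \left(-16\right) \left(-2\right) 6\right)}{18} = \frac{431 \left(80 - 192\right)}{18} = \frac{431}{18} \left(-112\right) = - \frac{24136}{9}$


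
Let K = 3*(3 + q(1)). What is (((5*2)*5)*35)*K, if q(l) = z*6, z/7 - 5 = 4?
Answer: 2000250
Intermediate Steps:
z = 63 (z = 35 + 7*4 = 35 + 28 = 63)
q(l) = 378 (q(l) = 63*6 = 378)
K = 1143 (K = 3*(3 + 378) = 3*381 = 1143)
(((5*2)*5)*35)*K = (((5*2)*5)*35)*1143 = ((10*5)*35)*1143 = (50*35)*1143 = 1750*1143 = 2000250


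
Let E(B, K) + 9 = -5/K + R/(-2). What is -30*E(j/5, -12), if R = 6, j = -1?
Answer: 695/2 ≈ 347.50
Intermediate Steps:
E(B, K) = -12 - 5/K (E(B, K) = -9 + (-5/K + 6/(-2)) = -9 + (-5/K + 6*(-½)) = -9 + (-5/K - 3) = -9 + (-3 - 5/K) = -12 - 5/K)
-30*E(j/5, -12) = -30*(-12 - 5/(-12)) = -30*(-12 - 5*(-1/12)) = -30*(-12 + 5/12) = -30*(-139/12) = 695/2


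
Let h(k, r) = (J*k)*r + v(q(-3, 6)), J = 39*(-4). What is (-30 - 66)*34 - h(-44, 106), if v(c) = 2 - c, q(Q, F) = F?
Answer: -730844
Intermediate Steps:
J = -156
h(k, r) = -4 - 156*k*r (h(k, r) = (-156*k)*r + (2 - 1*6) = -156*k*r + (2 - 6) = -156*k*r - 4 = -4 - 156*k*r)
(-30 - 66)*34 - h(-44, 106) = (-30 - 66)*34 - (-4 - 156*(-44)*106) = -96*34 - (-4 + 727584) = -3264 - 1*727580 = -3264 - 727580 = -730844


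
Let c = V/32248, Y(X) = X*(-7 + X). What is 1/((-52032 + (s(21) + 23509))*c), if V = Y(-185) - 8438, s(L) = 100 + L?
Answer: -8062/192295741 ≈ -4.1925e-5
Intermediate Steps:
V = 27082 (V = -185*(-7 - 185) - 8438 = -185*(-192) - 8438 = 35520 - 8438 = 27082)
c = 13541/16124 (c = 27082/32248 = 27082*(1/32248) = 13541/16124 ≈ 0.83980)
1/((-52032 + (s(21) + 23509))*c) = 1/((-52032 + ((100 + 21) + 23509))*(13541/16124)) = (16124/13541)/(-52032 + (121 + 23509)) = (16124/13541)/(-52032 + 23630) = (16124/13541)/(-28402) = -1/28402*16124/13541 = -8062/192295741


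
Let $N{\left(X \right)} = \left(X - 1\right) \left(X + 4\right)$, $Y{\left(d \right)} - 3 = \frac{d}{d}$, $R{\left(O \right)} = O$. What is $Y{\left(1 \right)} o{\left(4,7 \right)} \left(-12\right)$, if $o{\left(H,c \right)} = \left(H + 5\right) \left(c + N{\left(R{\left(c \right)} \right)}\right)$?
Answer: $-31536$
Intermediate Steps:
$Y{\left(d \right)} = 4$ ($Y{\left(d \right)} = 3 + \frac{d}{d} = 3 + 1 = 4$)
$N{\left(X \right)} = \left(-1 + X\right) \left(4 + X\right)$
$o{\left(H,c \right)} = \left(5 + H\right) \left(-4 + c^{2} + 4 c\right)$ ($o{\left(H,c \right)} = \left(H + 5\right) \left(c + \left(-4 + c^{2} + 3 c\right)\right) = \left(5 + H\right) \left(-4 + c^{2} + 4 c\right)$)
$Y{\left(1 \right)} o{\left(4,7 \right)} \left(-12\right) = 4 \left(-20 + 5 \cdot 7^{2} + 20 \cdot 7 + 4 \cdot 7 + 4 \left(-4 + 7^{2} + 3 \cdot 7\right)\right) \left(-12\right) = 4 \left(-20 + 5 \cdot 49 + 140 + 28 + 4 \left(-4 + 49 + 21\right)\right) \left(-12\right) = 4 \left(-20 + 245 + 140 + 28 + 4 \cdot 66\right) \left(-12\right) = 4 \left(-20 + 245 + 140 + 28 + 264\right) \left(-12\right) = 4 \cdot 657 \left(-12\right) = 2628 \left(-12\right) = -31536$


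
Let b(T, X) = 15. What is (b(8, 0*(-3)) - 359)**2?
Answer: 118336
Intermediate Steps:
(b(8, 0*(-3)) - 359)**2 = (15 - 359)**2 = (-344)**2 = 118336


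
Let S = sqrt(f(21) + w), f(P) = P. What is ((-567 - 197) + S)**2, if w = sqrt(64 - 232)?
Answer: (764 - sqrt(21 + 2*I*sqrt(42)))**2 ≈ 5.7642e+5 - 2059.0*I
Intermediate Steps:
w = 2*I*sqrt(42) (w = sqrt(-168) = 2*I*sqrt(42) ≈ 12.961*I)
S = sqrt(21 + 2*I*sqrt(42)) ≈ 4.779 + 1.3561*I
((-567 - 197) + S)**2 = ((-567 - 197) + sqrt(21 + 2*I*sqrt(42)))**2 = (-764 + sqrt(21 + 2*I*sqrt(42)))**2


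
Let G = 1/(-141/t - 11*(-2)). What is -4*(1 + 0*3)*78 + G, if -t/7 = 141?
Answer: -48353/155 ≈ -311.96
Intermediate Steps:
t = -987 (t = -7*141 = -987)
G = 7/155 (G = 1/(-141/(-987) - 11*(-2)) = 1/(-141*(-1/987) + 22) = 1/(⅐ + 22) = 1/(155/7) = 7/155 ≈ 0.045161)
-4*(1 + 0*3)*78 + G = -4*(1 + 0*3)*78 + 7/155 = -4*(1 + 0)*78 + 7/155 = -4*1*78 + 7/155 = -4*78 + 7/155 = -312 + 7/155 = -48353/155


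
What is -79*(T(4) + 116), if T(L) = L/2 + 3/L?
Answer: -37525/4 ≈ -9381.3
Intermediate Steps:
T(L) = L/2 + 3/L (T(L) = L*(½) + 3/L = L/2 + 3/L)
-79*(T(4) + 116) = -79*(((½)*4 + 3/4) + 116) = -79*((2 + 3*(¼)) + 116) = -79*((2 + ¾) + 116) = -79*(11/4 + 116) = -79*475/4 = -37525/4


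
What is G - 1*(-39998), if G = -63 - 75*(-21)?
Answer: 41510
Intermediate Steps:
G = 1512 (G = -63 + 1575 = 1512)
G - 1*(-39998) = 1512 - 1*(-39998) = 1512 + 39998 = 41510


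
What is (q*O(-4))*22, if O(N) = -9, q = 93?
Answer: -18414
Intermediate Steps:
(q*O(-4))*22 = (93*(-9))*22 = -837*22 = -18414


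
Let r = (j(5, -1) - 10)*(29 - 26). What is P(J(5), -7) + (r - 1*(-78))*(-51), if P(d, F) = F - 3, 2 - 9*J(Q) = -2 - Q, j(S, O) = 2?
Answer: -2764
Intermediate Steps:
J(Q) = 4/9 + Q/9 (J(Q) = 2/9 - (-2 - Q)/9 = 2/9 + (2/9 + Q/9) = 4/9 + Q/9)
r = -24 (r = (2 - 10)*(29 - 26) = -8*3 = -24)
P(d, F) = -3 + F
P(J(5), -7) + (r - 1*(-78))*(-51) = (-3 - 7) + (-24 - 1*(-78))*(-51) = -10 + (-24 + 78)*(-51) = -10 + 54*(-51) = -10 - 2754 = -2764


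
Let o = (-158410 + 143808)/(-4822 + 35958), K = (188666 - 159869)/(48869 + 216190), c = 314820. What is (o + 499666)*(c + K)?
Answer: 30909924115577553319/196497072 ≈ 1.5730e+11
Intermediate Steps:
K = 9599/88353 (K = 28797/265059 = 28797*(1/265059) = 9599/88353 ≈ 0.10864)
o = -1043/2224 (o = -14602/31136 = -14602*1/31136 = -1043/2224 ≈ -0.46897)
(o + 499666)*(c + K) = (-1043/2224 + 499666)*(314820 + 9599/88353) = (1111256141/2224)*(27815301059/88353) = 30909924115577553319/196497072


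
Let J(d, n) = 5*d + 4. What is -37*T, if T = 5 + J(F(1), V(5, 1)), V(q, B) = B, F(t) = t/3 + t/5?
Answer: -1295/3 ≈ -431.67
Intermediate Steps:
F(t) = 8*t/15 (F(t) = t*(⅓) + t*(⅕) = t/3 + t/5 = 8*t/15)
J(d, n) = 4 + 5*d
T = 35/3 (T = 5 + (4 + 5*((8/15)*1)) = 5 + (4 + 5*(8/15)) = 5 + (4 + 8/3) = 5 + 20/3 = 35/3 ≈ 11.667)
-37*T = -37*35/3 = -1295/3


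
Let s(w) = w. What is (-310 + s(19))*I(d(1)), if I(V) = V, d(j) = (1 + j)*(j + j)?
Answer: -1164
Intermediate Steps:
d(j) = 2*j*(1 + j) (d(j) = (1 + j)*(2*j) = 2*j*(1 + j))
(-310 + s(19))*I(d(1)) = (-310 + 19)*(2*1*(1 + 1)) = -582*2 = -291*4 = -1164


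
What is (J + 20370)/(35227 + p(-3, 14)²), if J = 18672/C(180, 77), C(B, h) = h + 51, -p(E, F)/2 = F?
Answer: 164127/288088 ≈ 0.56971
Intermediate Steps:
p(E, F) = -2*F
C(B, h) = 51 + h
J = 1167/8 (J = 18672/(51 + 77) = 18672/128 = 18672*(1/128) = 1167/8 ≈ 145.88)
(J + 20370)/(35227 + p(-3, 14)²) = (1167/8 + 20370)/(35227 + (-2*14)²) = 164127/(8*(35227 + (-28)²)) = 164127/(8*(35227 + 784)) = (164127/8)/36011 = (164127/8)*(1/36011) = 164127/288088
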